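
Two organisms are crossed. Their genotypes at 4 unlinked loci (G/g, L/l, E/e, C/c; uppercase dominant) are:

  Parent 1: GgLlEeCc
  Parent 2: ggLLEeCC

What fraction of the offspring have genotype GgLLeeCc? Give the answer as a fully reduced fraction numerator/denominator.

P(GgLLeeCc) = 1/32

GgLlEeCc gametes: GLEC×1, GLEc×1, GLeC×1, GLec×1, GlEC×1, GlEc×1, GleC×1, Glec×1, gLEC×1, gLEc×1, gLeC×1, gLec×1, glEC×1, glEc×1, gleC×1, glec×1
ggLLEeCC gametes: gLEC×8, gLeC×8
GgLlEeCc×ggLLEeCC grid (16·16=256): GgLLEECC=8 GgLLEECc=8 GgLLEeCC=16 GgLLEeCc=16 GgLLeeCC=8 GgLLeeCc=8 GgLlEECC=8 GgLlEECc=8 GgLlEeCC=16 GgLlEeCc=16 GgLleeCC=8 GgLleeCc=8 ggLLEECC=8 ggLLEECc=8 ggLLEeCC=16 ggLLEeCc=16 ggLLeeCC=8 ggLLeeCc=8 ggLlEECC=8 ggLlEECc=8 ggLlEeCC=16 ggLlEeCc=16 ggLleeCC=8 ggLleeCc=8
GgLLeeCc hits 8/256; gcd=8; 8÷8/256÷8 = 1/32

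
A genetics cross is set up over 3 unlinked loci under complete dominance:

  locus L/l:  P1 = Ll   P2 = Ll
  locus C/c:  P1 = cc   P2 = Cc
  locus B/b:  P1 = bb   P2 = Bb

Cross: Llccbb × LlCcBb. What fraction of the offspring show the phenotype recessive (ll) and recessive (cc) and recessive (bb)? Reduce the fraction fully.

Llccbb gametes: Lcb×4, lcb×4
LlCcBb gametes: LCB×1, LCb×1, LcB×1, Lcb×1, lCB×1, lCb×1, lcB×1, lcb×1
Llccbb×LlCcBb grid (8·8=64): LLCcBb=4 LLCcbb=4 LLccBb=4 LLccbb=4 LlCcBb=8 LlCcbb=8 LlccBb=8 Llccbb=8 llCcBb=4 llCcbb=4 llccBb=4 llccbb=4
ll cc bb hits 4/64; gcd=4; 4÷4/64÷4 = 1/16

P(ll cc bb) = 1/16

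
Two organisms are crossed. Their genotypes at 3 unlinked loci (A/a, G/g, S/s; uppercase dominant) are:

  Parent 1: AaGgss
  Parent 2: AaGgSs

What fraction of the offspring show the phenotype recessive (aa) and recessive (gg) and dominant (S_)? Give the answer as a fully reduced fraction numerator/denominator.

AaGgss gametes: AGs×2, Ags×2, aGs×2, ags×2
AaGgSs gametes: AGS×1, AGs×1, AgS×1, Ags×1, aGS×1, aGs×1, agS×1, ags×1
AaGgss×AaGgSs grid (8·8=64): AAGGSs=2 AAGGss=2 AAGgSs=4 AAGgss=4 AAggSs=2 AAggss=2 AaGGSs=4 AaGGss=4 AaGgSs=8 AaGgss=8 AaggSs=4 Aaggss=4 aaGGSs=2 aaGGss=2 aaGgSs=4 aaGgss=4 aaggSs=2 aaggss=2
aa gg S_ hits 2/64; gcd=2; 2÷2/64÷2 = 1/32

P(aa gg S_) = 1/32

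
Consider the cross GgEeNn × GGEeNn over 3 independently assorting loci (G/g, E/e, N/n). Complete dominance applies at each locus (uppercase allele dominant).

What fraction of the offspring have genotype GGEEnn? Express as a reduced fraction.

P(GGEEnn) = 1/32

GgEeNn gametes: GEN×1, GEn×1, GeN×1, Gen×1, gEN×1, gEn×1, geN×1, gen×1
GGEeNn gametes: GEN×2, GEn×2, GeN×2, Gen×2
GgEeNn×GGEeNn grid (8·8=64): GGEENN=2 GGEENn=4 GGEEnn=2 GGEeNN=4 GGEeNn=8 GGEenn=4 GGeeNN=2 GGeeNn=4 GGeenn=2 GgEENN=2 GgEENn=4 GgEEnn=2 GgEeNN=4 GgEeNn=8 GgEenn=4 GgeeNN=2 GgeeNn=4 Ggeenn=2
GGEEnn hits 2/64; gcd=2; 2÷2/64÷2 = 1/32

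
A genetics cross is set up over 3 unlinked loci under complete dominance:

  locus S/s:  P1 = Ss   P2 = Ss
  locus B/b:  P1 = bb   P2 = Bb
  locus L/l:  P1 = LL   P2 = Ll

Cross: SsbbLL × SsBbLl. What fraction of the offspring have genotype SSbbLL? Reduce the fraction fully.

SsbbLL gametes: SbL×4, sbL×4
SsBbLl gametes: SBL×1, SBl×1, SbL×1, Sbl×1, sBL×1, sBl×1, sbL×1, sbl×1
SsbbLL×SsBbLl grid (8·8=64): SSBbLL=4 SSBbLl=4 SSbbLL=4 SSbbLl=4 SsBbLL=8 SsBbLl=8 SsbbLL=8 SsbbLl=8 ssBbLL=4 ssBbLl=4 ssbbLL=4 ssbbLl=4
SSbbLL hits 4/64; gcd=4; 4÷4/64÷4 = 1/16

P(SSbbLL) = 1/16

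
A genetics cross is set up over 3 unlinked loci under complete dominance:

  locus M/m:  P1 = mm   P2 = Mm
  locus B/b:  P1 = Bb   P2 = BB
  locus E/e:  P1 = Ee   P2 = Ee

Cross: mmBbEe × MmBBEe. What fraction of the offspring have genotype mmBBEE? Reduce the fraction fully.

mmBbEe gametes: mBE×2, mBe×2, mbE×2, mbe×2
MmBBEe gametes: MBE×2, MBe×2, mBE×2, mBe×2
mmBbEe×MmBBEe grid (8·8=64): MmBBEE=4 MmBBEe=8 MmBBee=4 MmBbEE=4 MmBbEe=8 MmBbee=4 mmBBEE=4 mmBBEe=8 mmBBee=4 mmBbEE=4 mmBbEe=8 mmBbee=4
mmBBEE hits 4/64; gcd=4; 4÷4/64÷4 = 1/16

P(mmBBEE) = 1/16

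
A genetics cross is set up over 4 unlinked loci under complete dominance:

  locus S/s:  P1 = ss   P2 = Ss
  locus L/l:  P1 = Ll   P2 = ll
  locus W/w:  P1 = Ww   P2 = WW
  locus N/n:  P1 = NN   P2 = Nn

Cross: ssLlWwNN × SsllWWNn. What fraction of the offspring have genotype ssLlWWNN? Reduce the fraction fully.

P(ssLlWWNN) = 1/16

ssLlWwNN gametes: sLWN×4, sLwN×4, slWN×4, slwN×4
SsllWWNn gametes: SlWN×4, SlWn×4, slWN×4, slWn×4
ssLlWwNN×SsllWWNn grid (16·16=256): SsLlWWNN=16 SsLlWWNn=16 SsLlWwNN=16 SsLlWwNn=16 SsllWWNN=16 SsllWWNn=16 SsllWwNN=16 SsllWwNn=16 ssLlWWNN=16 ssLlWWNn=16 ssLlWwNN=16 ssLlWwNn=16 ssllWWNN=16 ssllWWNn=16 ssllWwNN=16 ssllWwNn=16
ssLlWWNN hits 16/256; gcd=16; 16÷16/256÷16 = 1/16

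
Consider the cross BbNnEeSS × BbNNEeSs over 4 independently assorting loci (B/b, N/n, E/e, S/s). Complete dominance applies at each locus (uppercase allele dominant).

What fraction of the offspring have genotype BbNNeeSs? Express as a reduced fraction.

BbNnEeSS gametes: BNES×2, BNeS×2, BnES×2, BneS×2, bNES×2, bNeS×2, bnES×2, bneS×2
BbNNEeSs gametes: BNES×2, BNEs×2, BNeS×2, BNes×2, bNES×2, bNEs×2, bNeS×2, bNes×2
BbNnEeSS×BbNNEeSs grid (16·16=256): BBNNEESS=4 BBNNEESs=4 BBNNEeSS=8 BBNNEeSs=8 BBNNeeSS=4 BBNNeeSs=4 BBNnEESS=4 BBNnEESs=4 BBNnEeSS=8 BBNnEeSs=8 BBNneeSS=4 BBNneeSs=4 BbNNEESS=8 BbNNEESs=8 BbNNEeSS=16 BbNNEeSs=16 BbNNeeSS=8 BbNNeeSs=8 BbNnEESS=8 BbNnEESs=8 BbNnEeSS=16 BbNnEeSs=16 BbNneeSS=8 BbNneeSs=8 bbNNEESS=4 bbNNEESs=4 bbNNEeSS=8 bbNNEeSs=8 bbNNeeSS=4 bbNNeeSs=4 bbNnEESS=4 bbNnEESs=4 bbNnEeSS=8 bbNnEeSs=8 bbNneeSS=4 bbNneeSs=4
BbNNeeSs hits 8/256; gcd=8; 8÷8/256÷8 = 1/32

P(BbNNeeSs) = 1/32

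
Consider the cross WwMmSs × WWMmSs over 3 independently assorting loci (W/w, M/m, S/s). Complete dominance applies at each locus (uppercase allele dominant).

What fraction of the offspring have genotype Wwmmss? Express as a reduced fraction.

WwMmSs gametes: WMS×1, WMs×1, WmS×1, Wms×1, wMS×1, wMs×1, wmS×1, wms×1
WWMmSs gametes: WMS×2, WMs×2, WmS×2, Wms×2
WwMmSs×WWMmSs grid (8·8=64): WWMMSS=2 WWMMSs=4 WWMMss=2 WWMmSS=4 WWMmSs=8 WWMmss=4 WWmmSS=2 WWmmSs=4 WWmmss=2 WwMMSS=2 WwMMSs=4 WwMMss=2 WwMmSS=4 WwMmSs=8 WwMmss=4 WwmmSS=2 WwmmSs=4 Wwmmss=2
Wwmmss hits 2/64; gcd=2; 2÷2/64÷2 = 1/32

P(Wwmmss) = 1/32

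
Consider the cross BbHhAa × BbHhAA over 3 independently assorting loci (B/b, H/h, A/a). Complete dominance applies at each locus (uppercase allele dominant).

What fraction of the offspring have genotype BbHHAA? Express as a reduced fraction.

BbHhAa gametes: BHA×1, BHa×1, BhA×1, Bha×1, bHA×1, bHa×1, bhA×1, bha×1
BbHhAA gametes: BHA×2, BhA×2, bHA×2, bhA×2
BbHhAa×BbHhAA grid (8·8=64): BBHHAA=2 BBHHAa=2 BBHhAA=4 BBHhAa=4 BBhhAA=2 BBhhAa=2 BbHHAA=4 BbHHAa=4 BbHhAA=8 BbHhAa=8 BbhhAA=4 BbhhAa=4 bbHHAA=2 bbHHAa=2 bbHhAA=4 bbHhAa=4 bbhhAA=2 bbhhAa=2
BbHHAA hits 4/64; gcd=4; 4÷4/64÷4 = 1/16

P(BbHHAA) = 1/16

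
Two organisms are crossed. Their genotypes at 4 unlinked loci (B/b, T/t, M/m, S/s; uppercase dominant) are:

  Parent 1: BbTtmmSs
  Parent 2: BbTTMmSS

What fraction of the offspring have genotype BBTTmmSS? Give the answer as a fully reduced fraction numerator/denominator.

BbTtmmSs gametes: BTmS×2, BTms×2, BtmS×2, Btms×2, bTmS×2, bTms×2, btmS×2, btms×2
BbTTMmSS gametes: BTMS×4, BTmS×4, bTMS×4, bTmS×4
BbTtmmSs×BbTTMmSS grid (16·16=256): BBTTMmSS=8 BBTTMmSs=8 BBTTmmSS=8 BBTTmmSs=8 BBTtMmSS=8 BBTtMmSs=8 BBTtmmSS=8 BBTtmmSs=8 BbTTMmSS=16 BbTTMmSs=16 BbTTmmSS=16 BbTTmmSs=16 BbTtMmSS=16 BbTtMmSs=16 BbTtmmSS=16 BbTtmmSs=16 bbTTMmSS=8 bbTTMmSs=8 bbTTmmSS=8 bbTTmmSs=8 bbTtMmSS=8 bbTtMmSs=8 bbTtmmSS=8 bbTtmmSs=8
BBTTmmSS hits 8/256; gcd=8; 8÷8/256÷8 = 1/32

P(BBTTmmSS) = 1/32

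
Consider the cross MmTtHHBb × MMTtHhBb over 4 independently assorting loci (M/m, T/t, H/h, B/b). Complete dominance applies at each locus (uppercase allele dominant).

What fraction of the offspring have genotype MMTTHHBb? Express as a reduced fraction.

MmTtHHBb gametes: MTHB×2, MTHb×2, MtHB×2, MtHb×2, mTHB×2, mTHb×2, mtHB×2, mtHb×2
MMTtHhBb gametes: MTHB×2, MTHb×2, MThB×2, MThb×2, MtHB×2, MtHb×2, MthB×2, Mthb×2
MmTtHHBb×MMTtHhBb grid (16·16=256): MMTTHHBB=4 MMTTHHBb=8 MMTTHHbb=4 MMTTHhBB=4 MMTTHhBb=8 MMTTHhbb=4 MMTtHHBB=8 MMTtHHBb=16 MMTtHHbb=8 MMTtHhBB=8 MMTtHhBb=16 MMTtHhbb=8 MMttHHBB=4 MMttHHBb=8 MMttHHbb=4 MMttHhBB=4 MMttHhBb=8 MMttHhbb=4 MmTTHHBB=4 MmTTHHBb=8 MmTTHHbb=4 MmTTHhBB=4 MmTTHhBb=8 MmTTHhbb=4 MmTtHHBB=8 MmTtHHBb=16 MmTtHHbb=8 MmTtHhBB=8 MmTtHhBb=16 MmTtHhbb=8 MmttHHBB=4 MmttHHBb=8 MmttHHbb=4 MmttHhBB=4 MmttHhBb=8 MmttHhbb=4
MMTTHHBb hits 8/256; gcd=8; 8÷8/256÷8 = 1/32

P(MMTTHHBb) = 1/32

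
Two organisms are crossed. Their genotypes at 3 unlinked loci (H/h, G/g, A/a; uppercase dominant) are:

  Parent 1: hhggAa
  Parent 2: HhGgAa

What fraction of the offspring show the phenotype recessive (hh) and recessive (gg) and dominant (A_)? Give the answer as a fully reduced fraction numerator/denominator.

hhggAa gametes: hgA×4, hga×4
HhGgAa gametes: HGA×1, HGa×1, HgA×1, Hga×1, hGA×1, hGa×1, hgA×1, hga×1
hhggAa×HhGgAa grid (8·8=64): HhGgAA=4 HhGgAa=8 HhGgaa=4 HhggAA=4 HhggAa=8 Hhggaa=4 hhGgAA=4 hhGgAa=8 hhGgaa=4 hhggAA=4 hhggAa=8 hhggaa=4
hh gg A_ hits 12/64; gcd=4; 12÷4/64÷4 = 3/16

P(hh gg A_) = 3/16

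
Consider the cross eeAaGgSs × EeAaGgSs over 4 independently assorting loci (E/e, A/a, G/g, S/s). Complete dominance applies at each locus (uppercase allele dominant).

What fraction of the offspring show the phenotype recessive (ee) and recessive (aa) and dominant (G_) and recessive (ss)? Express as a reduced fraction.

P(ee aa G_ ss) = 3/128

eeAaGgSs gametes: eAGS×2, eAGs×2, eAgS×2, eAgs×2, eaGS×2, eaGs×2, eagS×2, eags×2
EeAaGgSs gametes: EAGS×1, EAGs×1, EAgS×1, EAgs×1, EaGS×1, EaGs×1, EagS×1, Eags×1, eAGS×1, eAGs×1, eAgS×1, eAgs×1, eaGS×1, eaGs×1, eagS×1, eags×1
eeAaGgSs×EeAaGgSs grid (16·16=256): EeAAGGSS=2 EeAAGGSs=4 EeAAGGss=2 EeAAGgSS=4 EeAAGgSs=8 EeAAGgss=4 EeAAggSS=2 EeAAggSs=4 EeAAggss=2 EeAaGGSS=4 EeAaGGSs=8 EeAaGGss=4 EeAaGgSS=8 EeAaGgSs=16 EeAaGgss=8 EeAaggSS=4 EeAaggSs=8 EeAaggss=4 EeaaGGSS=2 EeaaGGSs=4 EeaaGGss=2 EeaaGgSS=4 EeaaGgSs=8 EeaaGgss=4 EeaaggSS=2 EeaaggSs=4 Eeaaggss=2 eeAAGGSS=2 eeAAGGSs=4 eeAAGGss=2 eeAAGgSS=4 eeAAGgSs=8 eeAAGgss=4 eeAAggSS=2 eeAAggSs=4 eeAAggss=2 eeAaGGSS=4 eeAaGGSs=8 eeAaGGss=4 eeAaGgSS=8 eeAaGgSs=16 eeAaGgss=8 eeAaggSS=4 eeAaggSs=8 eeAaggss=4 eeaaGGSS=2 eeaaGGSs=4 eeaaGGss=2 eeaaGgSS=4 eeaaGgSs=8 eeaaGgss=4 eeaaggSS=2 eeaaggSs=4 eeaaggss=2
ee aa G_ ss hits 6/256; gcd=2; 6÷2/256÷2 = 3/128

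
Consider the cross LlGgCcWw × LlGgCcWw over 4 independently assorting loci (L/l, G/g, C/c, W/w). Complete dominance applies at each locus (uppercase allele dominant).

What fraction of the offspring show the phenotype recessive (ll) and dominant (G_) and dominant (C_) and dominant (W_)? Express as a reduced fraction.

P(ll G_ C_ W_) = 27/256

LlGgCcWw gametes: LGCW×1, LGCw×1, LGcW×1, LGcw×1, LgCW×1, LgCw×1, LgcW×1, Lgcw×1, lGCW×1, lGCw×1, lGcW×1, lGcw×1, lgCW×1, lgCw×1, lgcW×1, lgcw×1
LlGgCcWw gametes: LGCW×1, LGCw×1, LGcW×1, LGcw×1, LgCW×1, LgCw×1, LgcW×1, Lgcw×1, lGCW×1, lGCw×1, lGcW×1, lGcw×1, lgCW×1, lgCw×1, lgcW×1, lgcw×1
LlGgCcWw×LlGgCcWw grid (16·16=256): LLGGCCWW=1 LLGGCCWw=2 LLGGCCww=1 LLGGCcWW=2 LLGGCcWw=4 LLGGCcww=2 LLGGccWW=1 LLGGccWw=2 LLGGccww=1 LLGgCCWW=2 LLGgCCWw=4 LLGgCCww=2 LLGgCcWW=4 LLGgCcWw=8 LLGgCcww=4 LLGgccWW=2 LLGgccWw=4 LLGgccww=2 LLggCCWW=1 LLggCCWw=2 LLggCCww=1 LLggCcWW=2 LLggCcWw=4 LLggCcww=2 LLggccWW=1 LLggccWw=2 LLggccww=1 LlGGCCWW=2 LlGGCCWw=4 LlGGCCww=2 LlGGCcWW=4 LlGGCcWw=8 LlGGCcww=4 LlGGccWW=2 LlGGccWw=4 LlGGccww=2 LlGgCCWW=4 LlGgCCWw=8 LlGgCCww=4 LlGgCcWW=8 LlGgCcWw=16 LlGgCcww=8 LlGgccWW=4 LlGgccWw=8 LlGgccww=4 LlggCCWW=2 LlggCCWw=4 LlggCCww=2 LlggCcWW=4 LlggCcWw=8 LlggCcww=4 LlggccWW=2 LlggccWw=4 Llggccww=2 llGGCCWW=1 llGGCCWw=2 llGGCCww=1 llGGCcWW=2 llGGCcWw=4 llGGCcww=2 llGGccWW=1 llGGccWw=2 llGGccww=1 llGgCCWW=2 llGgCCWw=4 llGgCCww=2 llGgCcWW=4 llGgCcWw=8 llGgCcww=4 llGgccWW=2 llGgccWw=4 llGgccww=2 llggCCWW=1 llggCCWw=2 llggCCww=1 llggCcWW=2 llggCcWw=4 llggCcww=2 llggccWW=1 llggccWw=2 llggccww=1
ll G_ C_ W_ hits 27/256; gcd=1; 27÷1/256÷1 = 27/256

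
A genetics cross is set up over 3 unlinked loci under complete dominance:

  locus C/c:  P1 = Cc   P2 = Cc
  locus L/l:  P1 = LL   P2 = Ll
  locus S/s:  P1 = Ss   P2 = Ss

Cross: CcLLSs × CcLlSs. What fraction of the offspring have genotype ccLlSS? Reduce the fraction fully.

P(ccLlSS) = 1/32

CcLLSs gametes: CLS×2, CLs×2, cLS×2, cLs×2
CcLlSs gametes: CLS×1, CLs×1, ClS×1, Cls×1, cLS×1, cLs×1, clS×1, cls×1
CcLLSs×CcLlSs grid (8·8=64): CCLLSS=2 CCLLSs=4 CCLLss=2 CCLlSS=2 CCLlSs=4 CCLlss=2 CcLLSS=4 CcLLSs=8 CcLLss=4 CcLlSS=4 CcLlSs=8 CcLlss=4 ccLLSS=2 ccLLSs=4 ccLLss=2 ccLlSS=2 ccLlSs=4 ccLlss=2
ccLlSS hits 2/64; gcd=2; 2÷2/64÷2 = 1/32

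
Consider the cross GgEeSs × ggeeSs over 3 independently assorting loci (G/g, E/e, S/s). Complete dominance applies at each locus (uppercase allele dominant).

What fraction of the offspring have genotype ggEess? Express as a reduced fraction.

P(ggEess) = 1/16

GgEeSs gametes: GES×1, GEs×1, GeS×1, Ges×1, gES×1, gEs×1, geS×1, ges×1
ggeeSs gametes: geS×4, ges×4
GgEeSs×ggeeSs grid (8·8=64): GgEeSS=4 GgEeSs=8 GgEess=4 GgeeSS=4 GgeeSs=8 Ggeess=4 ggEeSS=4 ggEeSs=8 ggEess=4 ggeeSS=4 ggeeSs=8 ggeess=4
ggEess hits 4/64; gcd=4; 4÷4/64÷4 = 1/16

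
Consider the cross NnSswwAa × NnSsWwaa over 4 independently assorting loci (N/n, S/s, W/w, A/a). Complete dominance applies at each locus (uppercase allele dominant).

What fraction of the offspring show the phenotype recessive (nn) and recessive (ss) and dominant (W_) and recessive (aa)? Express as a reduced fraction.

P(nn ss W_ aa) = 1/64

NnSswwAa gametes: NSwA×2, NSwa×2, NswA×2, Nswa×2, nSwA×2, nSwa×2, nswA×2, nswa×2
NnSsWwaa gametes: NSWa×2, NSwa×2, NsWa×2, Nswa×2, nSWa×2, nSwa×2, nsWa×2, nswa×2
NnSswwAa×NnSsWwaa grid (16·16=256): NNSSWwAa=4 NNSSWwaa=4 NNSSwwAa=4 NNSSwwaa=4 NNSsWwAa=8 NNSsWwaa=8 NNSswwAa=8 NNSswwaa=8 NNssWwAa=4 NNssWwaa=4 NNsswwAa=4 NNsswwaa=4 NnSSWwAa=8 NnSSWwaa=8 NnSSwwAa=8 NnSSwwaa=8 NnSsWwAa=16 NnSsWwaa=16 NnSswwAa=16 NnSswwaa=16 NnssWwAa=8 NnssWwaa=8 NnsswwAa=8 Nnsswwaa=8 nnSSWwAa=4 nnSSWwaa=4 nnSSwwAa=4 nnSSwwaa=4 nnSsWwAa=8 nnSsWwaa=8 nnSswwAa=8 nnSswwaa=8 nnssWwAa=4 nnssWwaa=4 nnsswwAa=4 nnsswwaa=4
nn ss W_ aa hits 4/256; gcd=4; 4÷4/256÷4 = 1/64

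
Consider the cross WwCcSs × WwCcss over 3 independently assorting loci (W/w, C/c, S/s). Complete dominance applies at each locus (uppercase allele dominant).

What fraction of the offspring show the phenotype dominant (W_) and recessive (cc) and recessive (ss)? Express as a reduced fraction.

P(W_ cc ss) = 3/32

WwCcSs gametes: WCS×1, WCs×1, WcS×1, Wcs×1, wCS×1, wCs×1, wcS×1, wcs×1
WwCcss gametes: WCs×2, Wcs×2, wCs×2, wcs×2
WwCcSs×WwCcss grid (8·8=64): WWCCSs=2 WWCCss=2 WWCcSs=4 WWCcss=4 WWccSs=2 WWccss=2 WwCCSs=4 WwCCss=4 WwCcSs=8 WwCcss=8 WwccSs=4 Wwccss=4 wwCCSs=2 wwCCss=2 wwCcSs=4 wwCcss=4 wwccSs=2 wwccss=2
W_ cc ss hits 6/64; gcd=2; 6÷2/64÷2 = 3/32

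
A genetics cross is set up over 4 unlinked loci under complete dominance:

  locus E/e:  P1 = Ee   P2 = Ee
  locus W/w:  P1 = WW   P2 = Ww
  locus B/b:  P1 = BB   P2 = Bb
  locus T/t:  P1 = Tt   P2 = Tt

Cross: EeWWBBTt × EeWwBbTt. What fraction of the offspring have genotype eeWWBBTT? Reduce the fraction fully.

EeWWBBTt gametes: EWBT×4, EWBt×4, eWBT×4, eWBt×4
EeWwBbTt gametes: EWBT×1, EWBt×1, EWbT×1, EWbt×1, EwBT×1, EwBt×1, EwbT×1, Ewbt×1, eWBT×1, eWBt×1, eWbT×1, eWbt×1, ewBT×1, ewBt×1, ewbT×1, ewbt×1
EeWWBBTt×EeWwBbTt grid (16·16=256): EEWWBBTT=4 EEWWBBTt=8 EEWWBBtt=4 EEWWBbTT=4 EEWWBbTt=8 EEWWBbtt=4 EEWwBBTT=4 EEWwBBTt=8 EEWwBBtt=4 EEWwBbTT=4 EEWwBbTt=8 EEWwBbtt=4 EeWWBBTT=8 EeWWBBTt=16 EeWWBBtt=8 EeWWBbTT=8 EeWWBbTt=16 EeWWBbtt=8 EeWwBBTT=8 EeWwBBTt=16 EeWwBBtt=8 EeWwBbTT=8 EeWwBbTt=16 EeWwBbtt=8 eeWWBBTT=4 eeWWBBTt=8 eeWWBBtt=4 eeWWBbTT=4 eeWWBbTt=8 eeWWBbtt=4 eeWwBBTT=4 eeWwBBTt=8 eeWwBBtt=4 eeWwBbTT=4 eeWwBbTt=8 eeWwBbtt=4
eeWWBBTT hits 4/256; gcd=4; 4÷4/256÷4 = 1/64

P(eeWWBBTT) = 1/64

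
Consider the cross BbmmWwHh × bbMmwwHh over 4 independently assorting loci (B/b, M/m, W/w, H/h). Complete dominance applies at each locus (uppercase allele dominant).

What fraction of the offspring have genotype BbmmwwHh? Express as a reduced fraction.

BbmmWwHh gametes: BmWH×2, BmWh×2, BmwH×2, Bmwh×2, bmWH×2, bmWh×2, bmwH×2, bmwh×2
bbMmwwHh gametes: bMwH×4, bMwh×4, bmwH×4, bmwh×4
BbmmWwHh×bbMmwwHh grid (16·16=256): BbMmWwHH=8 BbMmWwHh=16 BbMmWwhh=8 BbMmwwHH=8 BbMmwwHh=16 BbMmwwhh=8 BbmmWwHH=8 BbmmWwHh=16 BbmmWwhh=8 BbmmwwHH=8 BbmmwwHh=16 Bbmmwwhh=8 bbMmWwHH=8 bbMmWwHh=16 bbMmWwhh=8 bbMmwwHH=8 bbMmwwHh=16 bbMmwwhh=8 bbmmWwHH=8 bbmmWwHh=16 bbmmWwhh=8 bbmmwwHH=8 bbmmwwHh=16 bbmmwwhh=8
BbmmwwHh hits 16/256; gcd=16; 16÷16/256÷16 = 1/16

P(BbmmwwHh) = 1/16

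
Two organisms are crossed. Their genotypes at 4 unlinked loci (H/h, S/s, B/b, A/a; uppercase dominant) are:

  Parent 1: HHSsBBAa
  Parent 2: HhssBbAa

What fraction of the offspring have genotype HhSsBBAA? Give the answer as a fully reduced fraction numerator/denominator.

HHSsBBAa gametes: HSBA×4, HSBa×4, HsBA×4, HsBa×4
HhssBbAa gametes: HsBA×2, HsBa×2, HsbA×2, Hsba×2, hsBA×2, hsBa×2, hsbA×2, hsba×2
HHSsBBAa×HhssBbAa grid (16·16=256): HHSsBBAA=8 HHSsBBAa=16 HHSsBBaa=8 HHSsBbAA=8 HHSsBbAa=16 HHSsBbaa=8 HHssBBAA=8 HHssBBAa=16 HHssBBaa=8 HHssBbAA=8 HHssBbAa=16 HHssBbaa=8 HhSsBBAA=8 HhSsBBAa=16 HhSsBBaa=8 HhSsBbAA=8 HhSsBbAa=16 HhSsBbaa=8 HhssBBAA=8 HhssBBAa=16 HhssBBaa=8 HhssBbAA=8 HhssBbAa=16 HhssBbaa=8
HhSsBBAA hits 8/256; gcd=8; 8÷8/256÷8 = 1/32

P(HhSsBBAA) = 1/32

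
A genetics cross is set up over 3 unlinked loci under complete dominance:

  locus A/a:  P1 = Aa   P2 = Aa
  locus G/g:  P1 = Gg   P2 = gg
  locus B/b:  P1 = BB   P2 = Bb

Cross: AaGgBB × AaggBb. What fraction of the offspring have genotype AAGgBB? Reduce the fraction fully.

AaGgBB gametes: AGB×2, AgB×2, aGB×2, agB×2
AaggBb gametes: AgB×2, Agb×2, agB×2, agb×2
AaGgBB×AaggBb grid (8·8=64): AAGgBB=4 AAGgBb=4 AAggBB=4 AAggBb=4 AaGgBB=8 AaGgBb=8 AaggBB=8 AaggBb=8 aaGgBB=4 aaGgBb=4 aaggBB=4 aaggBb=4
AAGgBB hits 4/64; gcd=4; 4÷4/64÷4 = 1/16

P(AAGgBB) = 1/16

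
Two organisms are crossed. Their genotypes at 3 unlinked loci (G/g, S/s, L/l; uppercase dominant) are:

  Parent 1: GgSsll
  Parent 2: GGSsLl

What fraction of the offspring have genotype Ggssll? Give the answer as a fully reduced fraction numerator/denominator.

P(Ggssll) = 1/16

GgSsll gametes: GSl×2, Gsl×2, gSl×2, gsl×2
GGSsLl gametes: GSL×2, GSl×2, GsL×2, Gsl×2
GgSsll×GGSsLl grid (8·8=64): GGSSLl=4 GGSSll=4 GGSsLl=8 GGSsll=8 GGssLl=4 GGssll=4 GgSSLl=4 GgSSll=4 GgSsLl=8 GgSsll=8 GgssLl=4 Ggssll=4
Ggssll hits 4/64; gcd=4; 4÷4/64÷4 = 1/16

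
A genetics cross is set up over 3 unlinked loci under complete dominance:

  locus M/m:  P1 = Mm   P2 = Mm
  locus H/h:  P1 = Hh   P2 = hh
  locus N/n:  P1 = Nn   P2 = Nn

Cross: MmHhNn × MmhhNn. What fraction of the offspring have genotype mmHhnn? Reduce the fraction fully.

P(mmHhnn) = 1/32

MmHhNn gametes: MHN×1, MHn×1, MhN×1, Mhn×1, mHN×1, mHn×1, mhN×1, mhn×1
MmhhNn gametes: MhN×2, Mhn×2, mhN×2, mhn×2
MmHhNn×MmhhNn grid (8·8=64): MMHhNN=2 MMHhNn=4 MMHhnn=2 MMhhNN=2 MMhhNn=4 MMhhnn=2 MmHhNN=4 MmHhNn=8 MmHhnn=4 MmhhNN=4 MmhhNn=8 Mmhhnn=4 mmHhNN=2 mmHhNn=4 mmHhnn=2 mmhhNN=2 mmhhNn=4 mmhhnn=2
mmHhnn hits 2/64; gcd=2; 2÷2/64÷2 = 1/32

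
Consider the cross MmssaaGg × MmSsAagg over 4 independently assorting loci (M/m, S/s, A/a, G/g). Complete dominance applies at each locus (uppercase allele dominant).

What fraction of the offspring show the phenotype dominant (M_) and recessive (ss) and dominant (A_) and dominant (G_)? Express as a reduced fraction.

P(M_ ss A_ G_) = 3/32

MmssaaGg gametes: MsaG×4, Msag×4, msaG×4, msag×4
MmSsAagg gametes: MSAg×2, MSag×2, MsAg×2, Msag×2, mSAg×2, mSag×2, msAg×2, msag×2
MmssaaGg×MmSsAagg grid (16·16=256): MMSsAaGg=8 MMSsAagg=8 MMSsaaGg=8 MMSsaagg=8 MMssAaGg=8 MMssAagg=8 MMssaaGg=8 MMssaagg=8 MmSsAaGg=16 MmSsAagg=16 MmSsaaGg=16 MmSsaagg=16 MmssAaGg=16 MmssAagg=16 MmssaaGg=16 Mmssaagg=16 mmSsAaGg=8 mmSsAagg=8 mmSsaaGg=8 mmSsaagg=8 mmssAaGg=8 mmssAagg=8 mmssaaGg=8 mmssaagg=8
M_ ss A_ G_ hits 24/256; gcd=8; 24÷8/256÷8 = 3/32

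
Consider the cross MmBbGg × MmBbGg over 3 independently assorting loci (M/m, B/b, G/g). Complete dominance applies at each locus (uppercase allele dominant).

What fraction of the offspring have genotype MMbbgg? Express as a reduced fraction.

P(MMbbgg) = 1/64

MmBbGg gametes: MBG×1, MBg×1, MbG×1, Mbg×1, mBG×1, mBg×1, mbG×1, mbg×1
MmBbGg gametes: MBG×1, MBg×1, MbG×1, Mbg×1, mBG×1, mBg×1, mbG×1, mbg×1
MmBbGg×MmBbGg grid (8·8=64): MMBBGG=1 MMBBGg=2 MMBBgg=1 MMBbGG=2 MMBbGg=4 MMBbgg=2 MMbbGG=1 MMbbGg=2 MMbbgg=1 MmBBGG=2 MmBBGg=4 MmBBgg=2 MmBbGG=4 MmBbGg=8 MmBbgg=4 MmbbGG=2 MmbbGg=4 Mmbbgg=2 mmBBGG=1 mmBBGg=2 mmBBgg=1 mmBbGG=2 mmBbGg=4 mmBbgg=2 mmbbGG=1 mmbbGg=2 mmbbgg=1
MMbbgg hits 1/64; gcd=1; 1÷1/64÷1 = 1/64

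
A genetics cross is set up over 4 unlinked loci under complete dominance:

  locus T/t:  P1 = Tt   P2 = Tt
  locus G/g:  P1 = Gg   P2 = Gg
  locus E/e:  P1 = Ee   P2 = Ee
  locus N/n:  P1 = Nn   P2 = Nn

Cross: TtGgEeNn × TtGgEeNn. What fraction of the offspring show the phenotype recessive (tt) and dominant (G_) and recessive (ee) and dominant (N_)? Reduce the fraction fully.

TtGgEeNn gametes: TGEN×1, TGEn×1, TGeN×1, TGen×1, TgEN×1, TgEn×1, TgeN×1, Tgen×1, tGEN×1, tGEn×1, tGeN×1, tGen×1, tgEN×1, tgEn×1, tgeN×1, tgen×1
TtGgEeNn gametes: TGEN×1, TGEn×1, TGeN×1, TGen×1, TgEN×1, TgEn×1, TgeN×1, Tgen×1, tGEN×1, tGEn×1, tGeN×1, tGen×1, tgEN×1, tgEn×1, tgeN×1, tgen×1
TtGgEeNn×TtGgEeNn grid (16·16=256): TTGGEENN=1 TTGGEENn=2 TTGGEEnn=1 TTGGEeNN=2 TTGGEeNn=4 TTGGEenn=2 TTGGeeNN=1 TTGGeeNn=2 TTGGeenn=1 TTGgEENN=2 TTGgEENn=4 TTGgEEnn=2 TTGgEeNN=4 TTGgEeNn=8 TTGgEenn=4 TTGgeeNN=2 TTGgeeNn=4 TTGgeenn=2 TTggEENN=1 TTggEENn=2 TTggEEnn=1 TTggEeNN=2 TTggEeNn=4 TTggEenn=2 TTggeeNN=1 TTggeeNn=2 TTggeenn=1 TtGGEENN=2 TtGGEENn=4 TtGGEEnn=2 TtGGEeNN=4 TtGGEeNn=8 TtGGEenn=4 TtGGeeNN=2 TtGGeeNn=4 TtGGeenn=2 TtGgEENN=4 TtGgEENn=8 TtGgEEnn=4 TtGgEeNN=8 TtGgEeNn=16 TtGgEenn=8 TtGgeeNN=4 TtGgeeNn=8 TtGgeenn=4 TtggEENN=2 TtggEENn=4 TtggEEnn=2 TtggEeNN=4 TtggEeNn=8 TtggEenn=4 TtggeeNN=2 TtggeeNn=4 Ttggeenn=2 ttGGEENN=1 ttGGEENn=2 ttGGEEnn=1 ttGGEeNN=2 ttGGEeNn=4 ttGGEenn=2 ttGGeeNN=1 ttGGeeNn=2 ttGGeenn=1 ttGgEENN=2 ttGgEENn=4 ttGgEEnn=2 ttGgEeNN=4 ttGgEeNn=8 ttGgEenn=4 ttGgeeNN=2 ttGgeeNn=4 ttGgeenn=2 ttggEENN=1 ttggEENn=2 ttggEEnn=1 ttggEeNN=2 ttggEeNn=4 ttggEenn=2 ttggeeNN=1 ttggeeNn=2 ttggeenn=1
tt G_ ee N_ hits 9/256; gcd=1; 9÷1/256÷1 = 9/256

P(tt G_ ee N_) = 9/256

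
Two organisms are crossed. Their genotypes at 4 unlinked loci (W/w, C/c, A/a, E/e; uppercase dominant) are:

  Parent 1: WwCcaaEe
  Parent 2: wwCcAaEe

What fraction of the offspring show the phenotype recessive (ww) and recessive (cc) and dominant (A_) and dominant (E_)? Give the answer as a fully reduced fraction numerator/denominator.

WwCcaaEe gametes: WCaE×2, WCae×2, WcaE×2, Wcae×2, wCaE×2, wCae×2, wcaE×2, wcae×2
wwCcAaEe gametes: wCAE×2, wCAe×2, wCaE×2, wCae×2, wcAE×2, wcAe×2, wcaE×2, wcae×2
WwCcaaEe×wwCcAaEe grid (16·16=256): WwCCAaEE=4 WwCCAaEe=8 WwCCAaee=4 WwCCaaEE=4 WwCCaaEe=8 WwCCaaee=4 WwCcAaEE=8 WwCcAaEe=16 WwCcAaee=8 WwCcaaEE=8 WwCcaaEe=16 WwCcaaee=8 WwccAaEE=4 WwccAaEe=8 WwccAaee=4 WwccaaEE=4 WwccaaEe=8 Wwccaaee=4 wwCCAaEE=4 wwCCAaEe=8 wwCCAaee=4 wwCCaaEE=4 wwCCaaEe=8 wwCCaaee=4 wwCcAaEE=8 wwCcAaEe=16 wwCcAaee=8 wwCcaaEE=8 wwCcaaEe=16 wwCcaaee=8 wwccAaEE=4 wwccAaEe=8 wwccAaee=4 wwccaaEE=4 wwccaaEe=8 wwccaaee=4
ww cc A_ E_ hits 12/256; gcd=4; 12÷4/256÷4 = 3/64

P(ww cc A_ E_) = 3/64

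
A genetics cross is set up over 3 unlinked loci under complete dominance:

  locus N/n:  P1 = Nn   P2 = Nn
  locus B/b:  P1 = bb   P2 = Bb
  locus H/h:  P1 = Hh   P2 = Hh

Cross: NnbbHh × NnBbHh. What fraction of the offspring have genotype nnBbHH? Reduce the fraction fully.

NnbbHh gametes: NbH×2, Nbh×2, nbH×2, nbh×2
NnBbHh gametes: NBH×1, NBh×1, NbH×1, Nbh×1, nBH×1, nBh×1, nbH×1, nbh×1
NnbbHh×NnBbHh grid (8·8=64): NNBbHH=2 NNBbHh=4 NNBbhh=2 NNbbHH=2 NNbbHh=4 NNbbhh=2 NnBbHH=4 NnBbHh=8 NnBbhh=4 NnbbHH=4 NnbbHh=8 Nnbbhh=4 nnBbHH=2 nnBbHh=4 nnBbhh=2 nnbbHH=2 nnbbHh=4 nnbbhh=2
nnBbHH hits 2/64; gcd=2; 2÷2/64÷2 = 1/32

P(nnBbHH) = 1/32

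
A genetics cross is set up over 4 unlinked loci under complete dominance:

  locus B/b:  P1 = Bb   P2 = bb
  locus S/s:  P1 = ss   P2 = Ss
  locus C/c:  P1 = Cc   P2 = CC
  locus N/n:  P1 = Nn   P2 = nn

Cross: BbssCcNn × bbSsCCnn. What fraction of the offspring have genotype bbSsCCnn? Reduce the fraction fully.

BbssCcNn gametes: BsCN×2, BsCn×2, BscN×2, Bscn×2, bsCN×2, bsCn×2, bscN×2, bscn×2
bbSsCCnn gametes: bSCn×8, bsCn×8
BbssCcNn×bbSsCCnn grid (16·16=256): BbSsCCNn=16 BbSsCCnn=16 BbSsCcNn=16 BbSsCcnn=16 BbssCCNn=16 BbssCCnn=16 BbssCcNn=16 BbssCcnn=16 bbSsCCNn=16 bbSsCCnn=16 bbSsCcNn=16 bbSsCcnn=16 bbssCCNn=16 bbssCCnn=16 bbssCcNn=16 bbssCcnn=16
bbSsCCnn hits 16/256; gcd=16; 16÷16/256÷16 = 1/16

P(bbSsCCnn) = 1/16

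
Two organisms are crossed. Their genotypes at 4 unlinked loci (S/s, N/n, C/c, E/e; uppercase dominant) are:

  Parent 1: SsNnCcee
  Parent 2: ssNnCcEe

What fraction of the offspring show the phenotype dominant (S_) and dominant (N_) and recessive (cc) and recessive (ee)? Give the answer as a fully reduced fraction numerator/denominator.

P(S_ N_ cc ee) = 3/64

SsNnCcee gametes: SNCe×2, SNce×2, SnCe×2, Snce×2, sNCe×2, sNce×2, snCe×2, snce×2
ssNnCcEe gametes: sNCE×2, sNCe×2, sNcE×2, sNce×2, snCE×2, snCe×2, sncE×2, snce×2
SsNnCcee×ssNnCcEe grid (16·16=256): SsNNCCEe=4 SsNNCCee=4 SsNNCcEe=8 SsNNCcee=8 SsNNccEe=4 SsNNccee=4 SsNnCCEe=8 SsNnCCee=8 SsNnCcEe=16 SsNnCcee=16 SsNnccEe=8 SsNnccee=8 SsnnCCEe=4 SsnnCCee=4 SsnnCcEe=8 SsnnCcee=8 SsnnccEe=4 Ssnnccee=4 ssNNCCEe=4 ssNNCCee=4 ssNNCcEe=8 ssNNCcee=8 ssNNccEe=4 ssNNccee=4 ssNnCCEe=8 ssNnCCee=8 ssNnCcEe=16 ssNnCcee=16 ssNnccEe=8 ssNnccee=8 ssnnCCEe=4 ssnnCCee=4 ssnnCcEe=8 ssnnCcee=8 ssnnccEe=4 ssnnccee=4
S_ N_ cc ee hits 12/256; gcd=4; 12÷4/256÷4 = 3/64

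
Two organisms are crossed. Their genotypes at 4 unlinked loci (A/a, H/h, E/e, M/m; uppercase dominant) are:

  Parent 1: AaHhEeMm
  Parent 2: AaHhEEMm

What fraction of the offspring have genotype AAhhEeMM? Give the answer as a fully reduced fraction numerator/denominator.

AaHhEeMm gametes: AHEM×1, AHEm×1, AHeM×1, AHem×1, AhEM×1, AhEm×1, AheM×1, Ahem×1, aHEM×1, aHEm×1, aHeM×1, aHem×1, ahEM×1, ahEm×1, aheM×1, ahem×1
AaHhEEMm gametes: AHEM×2, AHEm×2, AhEM×2, AhEm×2, aHEM×2, aHEm×2, ahEM×2, ahEm×2
AaHhEeMm×AaHhEEMm grid (16·16=256): AAHHEEMM=2 AAHHEEMm=4 AAHHEEmm=2 AAHHEeMM=2 AAHHEeMm=4 AAHHEemm=2 AAHhEEMM=4 AAHhEEMm=8 AAHhEEmm=4 AAHhEeMM=4 AAHhEeMm=8 AAHhEemm=4 AAhhEEMM=2 AAhhEEMm=4 AAhhEEmm=2 AAhhEeMM=2 AAhhEeMm=4 AAhhEemm=2 AaHHEEMM=4 AaHHEEMm=8 AaHHEEmm=4 AaHHEeMM=4 AaHHEeMm=8 AaHHEemm=4 AaHhEEMM=8 AaHhEEMm=16 AaHhEEmm=8 AaHhEeMM=8 AaHhEeMm=16 AaHhEemm=8 AahhEEMM=4 AahhEEMm=8 AahhEEmm=4 AahhEeMM=4 AahhEeMm=8 AahhEemm=4 aaHHEEMM=2 aaHHEEMm=4 aaHHEEmm=2 aaHHEeMM=2 aaHHEeMm=4 aaHHEemm=2 aaHhEEMM=4 aaHhEEMm=8 aaHhEEmm=4 aaHhEeMM=4 aaHhEeMm=8 aaHhEemm=4 aahhEEMM=2 aahhEEMm=4 aahhEEmm=2 aahhEeMM=2 aahhEeMm=4 aahhEemm=2
AAhhEeMM hits 2/256; gcd=2; 2÷2/256÷2 = 1/128

P(AAhhEeMM) = 1/128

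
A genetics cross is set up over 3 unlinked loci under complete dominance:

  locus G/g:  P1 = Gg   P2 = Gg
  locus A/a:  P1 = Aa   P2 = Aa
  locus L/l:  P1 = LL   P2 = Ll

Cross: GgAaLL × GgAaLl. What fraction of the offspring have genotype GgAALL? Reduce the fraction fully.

P(GgAALL) = 1/16

GgAaLL gametes: GAL×2, GaL×2, gAL×2, gaL×2
GgAaLl gametes: GAL×1, GAl×1, GaL×1, Gal×1, gAL×1, gAl×1, gaL×1, gal×1
GgAaLL×GgAaLl grid (8·8=64): GGAALL=2 GGAALl=2 GGAaLL=4 GGAaLl=4 GGaaLL=2 GGaaLl=2 GgAALL=4 GgAALl=4 GgAaLL=8 GgAaLl=8 GgaaLL=4 GgaaLl=4 ggAALL=2 ggAALl=2 ggAaLL=4 ggAaLl=4 ggaaLL=2 ggaaLl=2
GgAALL hits 4/64; gcd=4; 4÷4/64÷4 = 1/16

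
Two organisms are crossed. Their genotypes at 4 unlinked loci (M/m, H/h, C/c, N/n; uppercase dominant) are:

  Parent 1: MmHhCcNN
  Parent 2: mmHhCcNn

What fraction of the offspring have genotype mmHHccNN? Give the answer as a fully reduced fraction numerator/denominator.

MmHhCcNN gametes: MHCN×2, MHcN×2, MhCN×2, MhcN×2, mHCN×2, mHcN×2, mhCN×2, mhcN×2
mmHhCcNn gametes: mHCN×2, mHCn×2, mHcN×2, mHcn×2, mhCN×2, mhCn×2, mhcN×2, mhcn×2
MmHhCcNN×mmHhCcNn grid (16·16=256): MmHHCCNN=4 MmHHCCNn=4 MmHHCcNN=8 MmHHCcNn=8 MmHHccNN=4 MmHHccNn=4 MmHhCCNN=8 MmHhCCNn=8 MmHhCcNN=16 MmHhCcNn=16 MmHhccNN=8 MmHhccNn=8 MmhhCCNN=4 MmhhCCNn=4 MmhhCcNN=8 MmhhCcNn=8 MmhhccNN=4 MmhhccNn=4 mmHHCCNN=4 mmHHCCNn=4 mmHHCcNN=8 mmHHCcNn=8 mmHHccNN=4 mmHHccNn=4 mmHhCCNN=8 mmHhCCNn=8 mmHhCcNN=16 mmHhCcNn=16 mmHhccNN=8 mmHhccNn=8 mmhhCCNN=4 mmhhCCNn=4 mmhhCcNN=8 mmhhCcNn=8 mmhhccNN=4 mmhhccNn=4
mmHHccNN hits 4/256; gcd=4; 4÷4/256÷4 = 1/64

P(mmHHccNN) = 1/64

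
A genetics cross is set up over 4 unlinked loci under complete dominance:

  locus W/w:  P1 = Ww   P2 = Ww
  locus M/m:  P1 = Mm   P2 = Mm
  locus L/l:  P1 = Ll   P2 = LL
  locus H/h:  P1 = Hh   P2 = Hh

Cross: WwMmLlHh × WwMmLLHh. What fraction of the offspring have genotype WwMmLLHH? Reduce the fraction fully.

P(WwMmLLHH) = 1/32

WwMmLlHh gametes: WMLH×1, WMLh×1, WMlH×1, WMlh×1, WmLH×1, WmLh×1, WmlH×1, Wmlh×1, wMLH×1, wMLh×1, wMlH×1, wMlh×1, wmLH×1, wmLh×1, wmlH×1, wmlh×1
WwMmLLHh gametes: WMLH×2, WMLh×2, WmLH×2, WmLh×2, wMLH×2, wMLh×2, wmLH×2, wmLh×2
WwMmLlHh×WwMmLLHh grid (16·16=256): WWMMLLHH=2 WWMMLLHh=4 WWMMLLhh=2 WWMMLlHH=2 WWMMLlHh=4 WWMMLlhh=2 WWMmLLHH=4 WWMmLLHh=8 WWMmLLhh=4 WWMmLlHH=4 WWMmLlHh=8 WWMmLlhh=4 WWmmLLHH=2 WWmmLLHh=4 WWmmLLhh=2 WWmmLlHH=2 WWmmLlHh=4 WWmmLlhh=2 WwMMLLHH=4 WwMMLLHh=8 WwMMLLhh=4 WwMMLlHH=4 WwMMLlHh=8 WwMMLlhh=4 WwMmLLHH=8 WwMmLLHh=16 WwMmLLhh=8 WwMmLlHH=8 WwMmLlHh=16 WwMmLlhh=8 WwmmLLHH=4 WwmmLLHh=8 WwmmLLhh=4 WwmmLlHH=4 WwmmLlHh=8 WwmmLlhh=4 wwMMLLHH=2 wwMMLLHh=4 wwMMLLhh=2 wwMMLlHH=2 wwMMLlHh=4 wwMMLlhh=2 wwMmLLHH=4 wwMmLLHh=8 wwMmLLhh=4 wwMmLlHH=4 wwMmLlHh=8 wwMmLlhh=4 wwmmLLHH=2 wwmmLLHh=4 wwmmLLhh=2 wwmmLlHH=2 wwmmLlHh=4 wwmmLlhh=2
WwMmLLHH hits 8/256; gcd=8; 8÷8/256÷8 = 1/32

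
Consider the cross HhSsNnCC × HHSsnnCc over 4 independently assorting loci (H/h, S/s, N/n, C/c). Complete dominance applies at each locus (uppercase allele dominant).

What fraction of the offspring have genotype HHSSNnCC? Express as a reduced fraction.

HhSsNnCC gametes: HSNC×2, HSnC×2, HsNC×2, HsnC×2, hSNC×2, hSnC×2, hsNC×2, hsnC×2
HHSsnnCc gametes: HSnC×4, HSnc×4, HsnC×4, Hsnc×4
HhSsNnCC×HHSsnnCc grid (16·16=256): HHSSNnCC=8 HHSSNnCc=8 HHSSnnCC=8 HHSSnnCc=8 HHSsNnCC=16 HHSsNnCc=16 HHSsnnCC=16 HHSsnnCc=16 HHssNnCC=8 HHssNnCc=8 HHssnnCC=8 HHssnnCc=8 HhSSNnCC=8 HhSSNnCc=8 HhSSnnCC=8 HhSSnnCc=8 HhSsNnCC=16 HhSsNnCc=16 HhSsnnCC=16 HhSsnnCc=16 HhssNnCC=8 HhssNnCc=8 HhssnnCC=8 HhssnnCc=8
HHSSNnCC hits 8/256; gcd=8; 8÷8/256÷8 = 1/32

P(HHSSNnCC) = 1/32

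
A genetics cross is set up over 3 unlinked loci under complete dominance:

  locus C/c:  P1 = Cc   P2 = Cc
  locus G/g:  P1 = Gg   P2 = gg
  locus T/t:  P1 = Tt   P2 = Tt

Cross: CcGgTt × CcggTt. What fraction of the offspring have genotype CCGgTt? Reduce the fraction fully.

P(CCGgTt) = 1/16

CcGgTt gametes: CGT×1, CGt×1, CgT×1, Cgt×1, cGT×1, cGt×1, cgT×1, cgt×1
CcggTt gametes: CgT×2, Cgt×2, cgT×2, cgt×2
CcGgTt×CcggTt grid (8·8=64): CCGgTT=2 CCGgTt=4 CCGgtt=2 CCggTT=2 CCggTt=4 CCggtt=2 CcGgTT=4 CcGgTt=8 CcGgtt=4 CcggTT=4 CcggTt=8 Ccggtt=4 ccGgTT=2 ccGgTt=4 ccGgtt=2 ccggTT=2 ccggTt=4 ccggtt=2
CCGgTt hits 4/64; gcd=4; 4÷4/64÷4 = 1/16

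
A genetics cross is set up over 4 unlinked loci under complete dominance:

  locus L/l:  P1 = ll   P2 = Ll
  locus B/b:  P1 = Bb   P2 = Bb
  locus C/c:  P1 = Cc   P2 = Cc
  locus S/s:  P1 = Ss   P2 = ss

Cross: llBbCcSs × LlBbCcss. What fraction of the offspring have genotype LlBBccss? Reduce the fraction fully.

P(LlBBccss) = 1/64

llBbCcSs gametes: lBCS×2, lBCs×2, lBcS×2, lBcs×2, lbCS×2, lbCs×2, lbcS×2, lbcs×2
LlBbCcss gametes: LBCs×2, LBcs×2, LbCs×2, Lbcs×2, lBCs×2, lBcs×2, lbCs×2, lbcs×2
llBbCcSs×LlBbCcss grid (16·16=256): LlBBCCSs=4 LlBBCCss=4 LlBBCcSs=8 LlBBCcss=8 LlBBccSs=4 LlBBccss=4 LlBbCCSs=8 LlBbCCss=8 LlBbCcSs=16 LlBbCcss=16 LlBbccSs=8 LlBbccss=8 LlbbCCSs=4 LlbbCCss=4 LlbbCcSs=8 LlbbCcss=8 LlbbccSs=4 Llbbccss=4 llBBCCSs=4 llBBCCss=4 llBBCcSs=8 llBBCcss=8 llBBccSs=4 llBBccss=4 llBbCCSs=8 llBbCCss=8 llBbCcSs=16 llBbCcss=16 llBbccSs=8 llBbccss=8 llbbCCSs=4 llbbCCss=4 llbbCcSs=8 llbbCcss=8 llbbccSs=4 llbbccss=4
LlBBccss hits 4/256; gcd=4; 4÷4/256÷4 = 1/64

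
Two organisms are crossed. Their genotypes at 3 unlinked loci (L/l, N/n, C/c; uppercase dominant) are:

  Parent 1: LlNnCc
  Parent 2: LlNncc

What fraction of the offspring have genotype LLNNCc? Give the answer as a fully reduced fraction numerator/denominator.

P(LLNNCc) = 1/32

LlNnCc gametes: LNC×1, LNc×1, LnC×1, Lnc×1, lNC×1, lNc×1, lnC×1, lnc×1
LlNncc gametes: LNc×2, Lnc×2, lNc×2, lnc×2
LlNnCc×LlNncc grid (8·8=64): LLNNCc=2 LLNNcc=2 LLNnCc=4 LLNncc=4 LLnnCc=2 LLnncc=2 LlNNCc=4 LlNNcc=4 LlNnCc=8 LlNncc=8 LlnnCc=4 Llnncc=4 llNNCc=2 llNNcc=2 llNnCc=4 llNncc=4 llnnCc=2 llnncc=2
LLNNCc hits 2/64; gcd=2; 2÷2/64÷2 = 1/32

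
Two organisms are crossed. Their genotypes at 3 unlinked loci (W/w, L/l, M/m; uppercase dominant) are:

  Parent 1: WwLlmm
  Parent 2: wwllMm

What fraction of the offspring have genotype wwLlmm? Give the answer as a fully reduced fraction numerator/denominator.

WwLlmm gametes: WLm×2, Wlm×2, wLm×2, wlm×2
wwllMm gametes: wlM×4, wlm×4
WwLlmm×wwllMm grid (8·8=64): WwLlMm=8 WwLlmm=8 WwllMm=8 Wwllmm=8 wwLlMm=8 wwLlmm=8 wwllMm=8 wwllmm=8
wwLlmm hits 8/64; gcd=8; 8÷8/64÷8 = 1/8

P(wwLlmm) = 1/8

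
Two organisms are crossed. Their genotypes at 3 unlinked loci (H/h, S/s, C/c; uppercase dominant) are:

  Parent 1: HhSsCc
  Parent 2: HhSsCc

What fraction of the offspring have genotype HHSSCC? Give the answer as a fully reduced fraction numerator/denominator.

HhSsCc gametes: HSC×1, HSc×1, HsC×1, Hsc×1, hSC×1, hSc×1, hsC×1, hsc×1
HhSsCc gametes: HSC×1, HSc×1, HsC×1, Hsc×1, hSC×1, hSc×1, hsC×1, hsc×1
HhSsCc×HhSsCc grid (8·8=64): HHSSCC=1 HHSSCc=2 HHSScc=1 HHSsCC=2 HHSsCc=4 HHSscc=2 HHssCC=1 HHssCc=2 HHsscc=1 HhSSCC=2 HhSSCc=4 HhSScc=2 HhSsCC=4 HhSsCc=8 HhSscc=4 HhssCC=2 HhssCc=4 Hhsscc=2 hhSSCC=1 hhSSCc=2 hhSScc=1 hhSsCC=2 hhSsCc=4 hhSscc=2 hhssCC=1 hhssCc=2 hhsscc=1
HHSSCC hits 1/64; gcd=1; 1÷1/64÷1 = 1/64

P(HHSSCC) = 1/64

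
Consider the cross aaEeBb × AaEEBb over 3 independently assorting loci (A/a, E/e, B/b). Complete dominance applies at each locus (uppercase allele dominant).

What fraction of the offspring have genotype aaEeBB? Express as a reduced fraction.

aaEeBb gametes: aEB×2, aEb×2, aeB×2, aeb×2
AaEEBb gametes: AEB×2, AEb×2, aEB×2, aEb×2
aaEeBb×AaEEBb grid (8·8=64): AaEEBB=4 AaEEBb=8 AaEEbb=4 AaEeBB=4 AaEeBb=8 AaEebb=4 aaEEBB=4 aaEEBb=8 aaEEbb=4 aaEeBB=4 aaEeBb=8 aaEebb=4
aaEeBB hits 4/64; gcd=4; 4÷4/64÷4 = 1/16

P(aaEeBB) = 1/16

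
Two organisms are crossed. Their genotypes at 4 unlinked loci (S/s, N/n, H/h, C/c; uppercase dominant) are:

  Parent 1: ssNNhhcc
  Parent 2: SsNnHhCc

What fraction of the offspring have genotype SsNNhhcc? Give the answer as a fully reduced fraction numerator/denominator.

ssNNhhcc gametes: sNhc×16
SsNnHhCc gametes: SNHC×1, SNHc×1, SNhC×1, SNhc×1, SnHC×1, SnHc×1, SnhC×1, Snhc×1, sNHC×1, sNHc×1, sNhC×1, sNhc×1, snHC×1, snHc×1, snhC×1, snhc×1
ssNNhhcc×SsNnHhCc grid (16·16=256): SsNNHhCc=16 SsNNHhcc=16 SsNNhhCc=16 SsNNhhcc=16 SsNnHhCc=16 SsNnHhcc=16 SsNnhhCc=16 SsNnhhcc=16 ssNNHhCc=16 ssNNHhcc=16 ssNNhhCc=16 ssNNhhcc=16 ssNnHhCc=16 ssNnHhcc=16 ssNnhhCc=16 ssNnhhcc=16
SsNNhhcc hits 16/256; gcd=16; 16÷16/256÷16 = 1/16

P(SsNNhhcc) = 1/16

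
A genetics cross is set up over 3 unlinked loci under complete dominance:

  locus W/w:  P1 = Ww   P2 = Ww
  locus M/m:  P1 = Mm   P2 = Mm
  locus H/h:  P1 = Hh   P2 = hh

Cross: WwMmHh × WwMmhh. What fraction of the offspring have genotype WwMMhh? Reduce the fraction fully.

WwMmHh gametes: WMH×1, WMh×1, WmH×1, Wmh×1, wMH×1, wMh×1, wmH×1, wmh×1
WwMmhh gametes: WMh×2, Wmh×2, wMh×2, wmh×2
WwMmHh×WwMmhh grid (8·8=64): WWMMHh=2 WWMMhh=2 WWMmHh=4 WWMmhh=4 WWmmHh=2 WWmmhh=2 WwMMHh=4 WwMMhh=4 WwMmHh=8 WwMmhh=8 WwmmHh=4 Wwmmhh=4 wwMMHh=2 wwMMhh=2 wwMmHh=4 wwMmhh=4 wwmmHh=2 wwmmhh=2
WwMMhh hits 4/64; gcd=4; 4÷4/64÷4 = 1/16

P(WwMMhh) = 1/16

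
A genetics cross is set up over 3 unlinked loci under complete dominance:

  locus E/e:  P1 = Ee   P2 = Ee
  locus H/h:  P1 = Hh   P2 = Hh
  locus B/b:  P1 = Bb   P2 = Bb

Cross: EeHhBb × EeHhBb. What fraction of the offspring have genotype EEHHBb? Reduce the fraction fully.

P(EEHHBb) = 1/32

EeHhBb gametes: EHB×1, EHb×1, EhB×1, Ehb×1, eHB×1, eHb×1, ehB×1, ehb×1
EeHhBb gametes: EHB×1, EHb×1, EhB×1, Ehb×1, eHB×1, eHb×1, ehB×1, ehb×1
EeHhBb×EeHhBb grid (8·8=64): EEHHBB=1 EEHHBb=2 EEHHbb=1 EEHhBB=2 EEHhBb=4 EEHhbb=2 EEhhBB=1 EEhhBb=2 EEhhbb=1 EeHHBB=2 EeHHBb=4 EeHHbb=2 EeHhBB=4 EeHhBb=8 EeHhbb=4 EehhBB=2 EehhBb=4 Eehhbb=2 eeHHBB=1 eeHHBb=2 eeHHbb=1 eeHhBB=2 eeHhBb=4 eeHhbb=2 eehhBB=1 eehhBb=2 eehhbb=1
EEHHBb hits 2/64; gcd=2; 2÷2/64÷2 = 1/32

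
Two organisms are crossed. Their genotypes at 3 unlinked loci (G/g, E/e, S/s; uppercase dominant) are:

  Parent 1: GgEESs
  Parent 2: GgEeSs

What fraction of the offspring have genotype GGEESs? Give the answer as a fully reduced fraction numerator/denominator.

P(GGEESs) = 1/16

GgEESs gametes: GES×2, GEs×2, gES×2, gEs×2
GgEeSs gametes: GES×1, GEs×1, GeS×1, Ges×1, gES×1, gEs×1, geS×1, ges×1
GgEESs×GgEeSs grid (8·8=64): GGEESS=2 GGEESs=4 GGEEss=2 GGEeSS=2 GGEeSs=4 GGEess=2 GgEESS=4 GgEESs=8 GgEEss=4 GgEeSS=4 GgEeSs=8 GgEess=4 ggEESS=2 ggEESs=4 ggEEss=2 ggEeSS=2 ggEeSs=4 ggEess=2
GGEESs hits 4/64; gcd=4; 4÷4/64÷4 = 1/16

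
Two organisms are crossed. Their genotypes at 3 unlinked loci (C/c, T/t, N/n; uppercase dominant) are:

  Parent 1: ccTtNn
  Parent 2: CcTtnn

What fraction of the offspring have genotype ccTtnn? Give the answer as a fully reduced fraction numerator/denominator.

ccTtNn gametes: cTN×2, cTn×2, ctN×2, ctn×2
CcTtnn gametes: CTn×2, Ctn×2, cTn×2, ctn×2
ccTtNn×CcTtnn grid (8·8=64): CcTTNn=4 CcTTnn=4 CcTtNn=8 CcTtnn=8 CcttNn=4 Ccttnn=4 ccTTNn=4 ccTTnn=4 ccTtNn=8 ccTtnn=8 ccttNn=4 ccttnn=4
ccTtnn hits 8/64; gcd=8; 8÷8/64÷8 = 1/8

P(ccTtnn) = 1/8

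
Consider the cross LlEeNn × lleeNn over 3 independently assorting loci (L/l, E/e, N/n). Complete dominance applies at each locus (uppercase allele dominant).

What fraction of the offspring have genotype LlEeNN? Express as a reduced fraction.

P(LlEeNN) = 1/16

LlEeNn gametes: LEN×1, LEn×1, LeN×1, Len×1, lEN×1, lEn×1, leN×1, len×1
lleeNn gametes: leN×4, len×4
LlEeNn×lleeNn grid (8·8=64): LlEeNN=4 LlEeNn=8 LlEenn=4 LleeNN=4 LleeNn=8 Lleenn=4 llEeNN=4 llEeNn=8 llEenn=4 lleeNN=4 lleeNn=8 lleenn=4
LlEeNN hits 4/64; gcd=4; 4÷4/64÷4 = 1/16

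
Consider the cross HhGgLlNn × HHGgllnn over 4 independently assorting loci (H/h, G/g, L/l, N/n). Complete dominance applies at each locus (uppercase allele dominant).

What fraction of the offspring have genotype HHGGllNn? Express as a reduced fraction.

HhGgLlNn gametes: HGLN×1, HGLn×1, HGlN×1, HGln×1, HgLN×1, HgLn×1, HglN×1, Hgln×1, hGLN×1, hGLn×1, hGlN×1, hGln×1, hgLN×1, hgLn×1, hglN×1, hgln×1
HHGgllnn gametes: HGln×8, Hgln×8
HhGgLlNn×HHGgllnn grid (16·16=256): HHGGLlNn=8 HHGGLlnn=8 HHGGllNn=8 HHGGllnn=8 HHGgLlNn=16 HHGgLlnn=16 HHGgllNn=16 HHGgllnn=16 HHggLlNn=8 HHggLlnn=8 HHggllNn=8 HHggllnn=8 HhGGLlNn=8 HhGGLlnn=8 HhGGllNn=8 HhGGllnn=8 HhGgLlNn=16 HhGgLlnn=16 HhGgllNn=16 HhGgllnn=16 HhggLlNn=8 HhggLlnn=8 HhggllNn=8 Hhggllnn=8
HHGGllNn hits 8/256; gcd=8; 8÷8/256÷8 = 1/32

P(HHGGllNn) = 1/32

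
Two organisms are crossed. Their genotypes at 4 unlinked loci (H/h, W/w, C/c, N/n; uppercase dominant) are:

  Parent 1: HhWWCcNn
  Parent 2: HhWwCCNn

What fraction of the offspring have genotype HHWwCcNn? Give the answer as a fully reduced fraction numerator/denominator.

P(HHWwCcNn) = 1/32

HhWWCcNn gametes: HWCN×2, HWCn×2, HWcN×2, HWcn×2, hWCN×2, hWCn×2, hWcN×2, hWcn×2
HhWwCCNn gametes: HWCN×2, HWCn×2, HwCN×2, HwCn×2, hWCN×2, hWCn×2, hwCN×2, hwCn×2
HhWWCcNn×HhWwCCNn grid (16·16=256): HHWWCCNN=4 HHWWCCNn=8 HHWWCCnn=4 HHWWCcNN=4 HHWWCcNn=8 HHWWCcnn=4 HHWwCCNN=4 HHWwCCNn=8 HHWwCCnn=4 HHWwCcNN=4 HHWwCcNn=8 HHWwCcnn=4 HhWWCCNN=8 HhWWCCNn=16 HhWWCCnn=8 HhWWCcNN=8 HhWWCcNn=16 HhWWCcnn=8 HhWwCCNN=8 HhWwCCNn=16 HhWwCCnn=8 HhWwCcNN=8 HhWwCcNn=16 HhWwCcnn=8 hhWWCCNN=4 hhWWCCNn=8 hhWWCCnn=4 hhWWCcNN=4 hhWWCcNn=8 hhWWCcnn=4 hhWwCCNN=4 hhWwCCNn=8 hhWwCCnn=4 hhWwCcNN=4 hhWwCcNn=8 hhWwCcnn=4
HHWwCcNn hits 8/256; gcd=8; 8÷8/256÷8 = 1/32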